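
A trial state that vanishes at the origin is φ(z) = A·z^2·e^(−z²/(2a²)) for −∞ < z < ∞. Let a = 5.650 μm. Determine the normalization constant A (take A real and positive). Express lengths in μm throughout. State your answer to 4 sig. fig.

A ≈ 0.01143 μm^(-5/2)

Require ∫ |φ|² dz = 1 over the whole domain.
With ∫_{−∞}^{∞} z^(2m) e^(−αz²) dz = (2m−1)!!·√π / (2^m α^(m+1/2)), the integral (without the A² prefactor) comes out to 3·√(π)·a^5/4.
So A² = (3·√(π)·a^5/4)^(−1).
Plugging in a = 5.650 yields A = 0.011430.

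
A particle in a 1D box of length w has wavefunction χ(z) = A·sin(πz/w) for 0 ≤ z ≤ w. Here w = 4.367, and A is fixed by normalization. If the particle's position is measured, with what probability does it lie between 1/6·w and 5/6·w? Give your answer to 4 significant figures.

The probability is P = ∫ |χ|² dz over [1/6·w, 5/6·w].
The normalization integral ∫|χ|²dz over the whole domain equals w/2·A², and A² cancels in the ratio.
Substituting u = z/w, A² and the length scale cancel in the ratio: P = ∫_{1/6}^{5/6} sin(π·u)^2 du / ∫_{0}^{1} sin(π·u)^2 du.
With ∫ sin(π·u)^2 du = u/2 - sin(2·π·u)/(4·π) + C, the region integral is √(3)/(4·π) + 1/3 and the full one is 1/2.
The result is P = √(3)/(2·π) + 2/3.

P ≈ 0.9423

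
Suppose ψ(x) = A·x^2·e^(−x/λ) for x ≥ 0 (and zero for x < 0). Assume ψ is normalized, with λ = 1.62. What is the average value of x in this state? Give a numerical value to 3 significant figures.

⟨x⟩ = ∫ x |ψ|² dx over the full domain.
The ratio of the moment integral to the normalization integral gives ⟨x⟩ = 5·λ/2.
With λ = 1.62, ⟨x⟩ = 4.050.

⟨x⟩ ≈ 4.05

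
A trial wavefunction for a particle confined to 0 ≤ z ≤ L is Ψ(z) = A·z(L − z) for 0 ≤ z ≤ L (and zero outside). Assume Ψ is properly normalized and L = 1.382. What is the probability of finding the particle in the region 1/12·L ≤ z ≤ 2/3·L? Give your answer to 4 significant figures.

P ≈ 0.7850

|Ψ|² is the probability density, so P = ∫_{1/12·L}^{2/3·L} |Ψ|² dz.
The normalization integral ∫|Ψ|²dz over the whole domain equals L^5/30·A², and A² cancels in the ratio.
In terms of u = z/L (A² and the length scale cancel between numerator and denominator), P = [∫_{1/12}^{2/3} u^2·(1 - u)^2 du] / [∫_{0}^{1} u^2·(1 - u)^2 du].
With ∫ u^2·(1 - u)^2 du = u^3·(6·u^2 - 15·u + 10)/30 + C, the region integral is ≈ 0.0261679 and the full one is 1/30.
The result is P = 0.78504.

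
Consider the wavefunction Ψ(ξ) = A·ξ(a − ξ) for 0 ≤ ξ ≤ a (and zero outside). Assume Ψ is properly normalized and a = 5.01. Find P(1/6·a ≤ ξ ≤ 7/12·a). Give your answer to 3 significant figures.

The probability is P = ∫ |Ψ|² dξ over [1/6·a, 7/12·a].
The normalization integral ∫|Ψ|²dξ over the whole domain equals a^5/30·A², and A² cancels in the ratio.
In terms of u = ξ/a (A² and the length scale cancel between numerator and denominator), P = [∫_{1/6}^{7/12} u^2·(1 - u)^2 du] / [∫_{0}^{1} u^2·(1 - u)^2 du].
With ∫ u^2·(1 - u)^2 du = u^3·(6·u^2 - 15·u + 10)/30 + C, the region integral is ≈ 0.020596 and the full one is 1/30.
Evaluating gives P = 0.6179.

P ≈ 0.618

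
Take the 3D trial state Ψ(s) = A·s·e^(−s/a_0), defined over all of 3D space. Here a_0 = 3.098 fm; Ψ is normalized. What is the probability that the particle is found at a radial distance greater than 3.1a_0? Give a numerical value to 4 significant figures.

P ≈ 0.2592

Integrate the radial probability density 4πs²|Ψ|² over s > 3.1a_0.
Normalization gives A² = 1/(3·π·a_0^5).
Let u = s/a_0; then A², 4π and the length scale all cancel, so P = ∫_{3.1}^{∞} u^4·e^(-2·u) du ÷ ∫_{0}^{∞} u^4·e^(-2·u) du.
With ∫ u^4·e^(-2·u) du = -(u^4/2 + u^3 + 3·u^2/2 + 3·u/2 + 3/4)·e^(-2·u) + C, the region integral is ≈ 0.194383 and the full one is 3/4.
This evaluates to P = 0.25918.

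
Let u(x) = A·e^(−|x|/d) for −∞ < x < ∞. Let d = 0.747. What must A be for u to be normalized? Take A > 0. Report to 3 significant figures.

A ≈ 1.16

Normalization requires ∫|u|² dx = 1, integrated from −∞ to ∞.
The integral (without the A² prefactor) comes out to d.
Hence A² = 1/[d].
With d = 0.747: A² = 1.339 and A = 1.157.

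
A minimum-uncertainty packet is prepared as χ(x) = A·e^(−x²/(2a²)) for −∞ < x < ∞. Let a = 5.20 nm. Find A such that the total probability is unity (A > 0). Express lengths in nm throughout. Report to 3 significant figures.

A ≈ 0.329 nm^(-1/2)

Require ∫ |χ|² dx = 1 over the whole domain.
With ∫_{−∞}^{∞} x^(2m) e^(−αx²) dx = (2m−1)!!·√π / (2^m α^(m+1/2)), the integral (without the A² prefactor) comes out to √(π)·a.
Setting this equal to 1 gives A² = 1/(√(π)·a).
Plugging in a = 5.20 yields A = 0.3294.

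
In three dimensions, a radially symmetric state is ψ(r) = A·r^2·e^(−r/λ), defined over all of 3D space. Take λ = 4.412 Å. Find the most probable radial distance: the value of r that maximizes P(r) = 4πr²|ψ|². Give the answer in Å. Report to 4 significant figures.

Set d/dr [P(r) = 4πr²|ψ|²] = 0 and solve for r > 0.
This gives r = 3·λ.
With λ = 4.412, the most probable radial distance is 13.236 Å.

r ≈ 13.24 Å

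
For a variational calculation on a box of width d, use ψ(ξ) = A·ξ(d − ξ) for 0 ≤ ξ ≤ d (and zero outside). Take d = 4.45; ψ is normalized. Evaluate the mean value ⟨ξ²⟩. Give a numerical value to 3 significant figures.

⟨ξ^2⟩ ≈ 5.66

⟨ξ²⟩ = ∫ ξ^2 |ψ|² dξ over the full domain.
Expanding the polynomial and integrating term by term, the ratio of the moment integral to the normalization integral gives ⟨ξ²⟩ = 2·d^2/7.
With d = 4.45, ⟨ξ^2⟩ = 5.658.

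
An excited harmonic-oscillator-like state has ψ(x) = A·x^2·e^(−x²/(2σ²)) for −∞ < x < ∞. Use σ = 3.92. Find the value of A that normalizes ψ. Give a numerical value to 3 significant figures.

Normalization requires ∫|ψ|² dx = 1, integrated from −∞ to ∞.
∫|ψ|² dx = A²·(3·√(π)·σ^5/4).
Setting this equal to 1 gives A² = 1/(3·√(π)·σ^5/4).
With σ = 3.92: A² = 0.0008127 and A = 0.02851.

A ≈ 0.0285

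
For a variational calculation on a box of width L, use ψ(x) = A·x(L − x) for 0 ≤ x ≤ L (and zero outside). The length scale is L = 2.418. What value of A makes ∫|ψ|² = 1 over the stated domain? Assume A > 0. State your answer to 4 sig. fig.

Normalization requires ∫|ψ|² dx = 1, integrated from 0 to L.
Expanding the polynomial and integrating term by term, with ψ = A·x(L − x), the integral evaluates to A²·[L^5/30].
So A² = (L^5/30)^(−1).
Substituting L = 2.418 gives A² = 0.36294, so A = 0.60245.

A ≈ 0.6024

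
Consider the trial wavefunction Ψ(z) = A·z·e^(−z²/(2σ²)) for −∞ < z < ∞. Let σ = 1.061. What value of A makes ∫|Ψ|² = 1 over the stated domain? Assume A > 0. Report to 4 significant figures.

A ≈ 0.9720

Require ∫ |Ψ|² dz = 1 over the whole domain.
Carrying out the integral gives A² · √(π)·σ^3/2.
So A² = (√(π)·σ^3/2)^(−1).
Substituting σ = 1.061 gives A² = 0.94473, so A = 0.97197.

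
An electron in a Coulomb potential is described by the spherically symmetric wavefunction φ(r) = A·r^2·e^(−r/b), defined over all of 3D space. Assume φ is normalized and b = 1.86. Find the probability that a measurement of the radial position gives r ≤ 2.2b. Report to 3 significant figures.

P ≈ 0.156

P = ∫ |φ|² 4πr² dr over r ≤ 2.2b.
Normalization gives A² = 1/(45·π·b^7/2).
Let u = r/b; then A², 4π and the length scale all cancel, so P = ∫_{0}^{2.2} u^6·e^(-2·u) du ÷ ∫_{0}^{∞} u^6·e^(-2·u) du.
With ∫ u^6·e^(-2·u) du = -(4·u^6 + 12·u^5 + 30·u^4 + 60·u^3 + 90·u^2 + 90·u + 45)·e^(-2·u)/8 + C, the region integral is ≈ 0.87950 and the full one is 45/8.
This evaluates to P = 0.1564.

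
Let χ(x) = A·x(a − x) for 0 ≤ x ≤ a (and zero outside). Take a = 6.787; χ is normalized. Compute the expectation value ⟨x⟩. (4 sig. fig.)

⟨x⟩ ≈ 3.394

The expectation value is the |χ|²-weighted average of x: ∫ x|χ|² dx.
Expanding the polynomial and integrating term by term, evaluating both integrals, ⟨x⟩ = a/2.
With a = 6.787, ⟨x⟩ = 3.3935.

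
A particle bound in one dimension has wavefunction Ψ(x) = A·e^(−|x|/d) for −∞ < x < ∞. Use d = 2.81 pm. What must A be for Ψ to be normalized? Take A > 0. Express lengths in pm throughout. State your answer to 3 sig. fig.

Normalization requires ∫|Ψ|² dx = 1, integrated from −∞ to ∞.
Recall ∫₀^∞ x^m e^(−x/β) dx = m!·β^(m+1), with Ψ = A·e^(−|x|/d), the integral evaluates to A²·[d].
Setting this equal to 1 gives A² = 1/(d).
Substituting d = 2.81 gives A² = 0.3559, so A = 0.5965.

A ≈ 0.597 pm^(-1/2)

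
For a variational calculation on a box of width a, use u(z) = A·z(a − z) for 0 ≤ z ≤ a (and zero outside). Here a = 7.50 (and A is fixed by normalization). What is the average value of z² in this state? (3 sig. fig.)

The expectation value is the |u|²-weighted average of z^2: ∫ z^2|u|² dz.
Since the A² factors cancel between numerator and denominator, ⟨z²⟩ = 2·a^2/7.
With a = 7.50, ⟨z^2⟩ = 16.07.

⟨z^2⟩ ≈ 16.1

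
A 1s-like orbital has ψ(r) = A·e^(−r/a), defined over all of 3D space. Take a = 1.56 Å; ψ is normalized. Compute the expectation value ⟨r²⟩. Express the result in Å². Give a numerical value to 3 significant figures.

By definition ⟨r²⟩ = ∫ r^2 |ψ(r)|² 4πr² dr.
Evaluating both integrals, ⟨r²⟩ = 3·a^2.
Putting a = 1.56 gives 7.301.

⟨r^2⟩ ≈ 7.30 Å^2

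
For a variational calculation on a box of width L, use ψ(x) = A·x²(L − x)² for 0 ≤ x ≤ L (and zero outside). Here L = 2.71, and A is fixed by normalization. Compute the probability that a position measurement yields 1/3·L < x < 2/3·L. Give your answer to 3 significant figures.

The probability is P = ∫ |ψ|² dx over [1/3·L, 2/3·L].
The normalization integral ∫|ψ|²dx over the whole domain equals L^9/630·A², and A² cancels in the ratio.
In terms of u = x/L (A² and the length scale cancel between numerator and denominator), P = [∫_{1/3}^{2/3} u^4·(1 - u)^4 du] / [∫_{0}^{1} u^4·(1 - u)^4 du].
Using ∫ u^4·(1 - u)^4 du = u^5·(70·u^4 - 315·u^3 + 540·u^2 - 420·u + 126)/630, the numerator is ≈ 0.0011275 and the denominator is 1/630.
The result is P = 0.7103.

P ≈ 0.710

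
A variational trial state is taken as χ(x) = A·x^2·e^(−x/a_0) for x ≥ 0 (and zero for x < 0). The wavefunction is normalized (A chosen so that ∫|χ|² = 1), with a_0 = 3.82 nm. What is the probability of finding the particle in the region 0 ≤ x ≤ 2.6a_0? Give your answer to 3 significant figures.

P = ∫_{0}^{2.6a_0} |χ(x)|² dx.
Since A² = 1/(3·a_0^5/4), this is the region integral divided by the full normalization integral.
In terms of u = x/a_0 (A² and the length scale cancel between numerator and denominator), P = [∫_{0}^{2.6} u^4·e^(-2·u) du] / [∫_{0}^{∞} u^4·e^(-2·u) du].
An antiderivative of u^4·e^(-2·u) is -(u^4/2 + u^3 + 3·u^2/2 + 3·u/2 + 3/4)·e^(-2·u); evaluating from 0 to 2.6 gives ≈ 0.44540, while the full integral is 3/4.
This works out to P = 0.5939.

P ≈ 0.594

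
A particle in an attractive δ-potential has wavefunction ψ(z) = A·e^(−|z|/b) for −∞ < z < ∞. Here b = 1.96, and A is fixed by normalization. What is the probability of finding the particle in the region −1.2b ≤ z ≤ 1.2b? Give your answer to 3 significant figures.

The probability is P = ∫ |ψ|² dz over [−1.2b, 1.2b].
Since A² = 1/(b), this is the region integral divided by the full normalization integral.
By symmetry take twice the z ≥ 0 contribution in numerator and denominator; the 2's cancel. Let u = z/b; then A² and the length scale cancel, so P = ∫_{0}^{1.2} e^(-2·u) du ÷ ∫_{0}^{∞} e^(-2·u) du.
Using ∫ e^(-2·u) du = -e^(-2·u)/2, the numerator is 1/2 - e^(-12/5)/2 and the denominator is 1/2.
Evaluating gives P = 0.9093.

P ≈ 0.909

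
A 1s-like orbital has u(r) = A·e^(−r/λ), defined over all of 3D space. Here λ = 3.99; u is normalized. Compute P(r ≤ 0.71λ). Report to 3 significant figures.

Integrate the radial probability density 4πr²|u|² over r ≤ 0.71λ.
The full normalization integral is A²·[π·λ^3] = 1, fixing A².
In terms of t = r/λ (A², 4π and the length scale all cancel between numerator and denominator), P = [∫_{0}^{0.71} t^2·e^(-2·t) dt] / [∫_{0}^{∞} t^2·e^(-2·t) dt].
With ∫ t^2·e^(-2·t) dt = -(2·t^2 + 2·t + 1)·e^(-2·t)/4 + C, the region integral is ≈ 0.042839 and the full one is 1/4.
The region integral divided by the full integral gives P = 0.1714.

P ≈ 0.171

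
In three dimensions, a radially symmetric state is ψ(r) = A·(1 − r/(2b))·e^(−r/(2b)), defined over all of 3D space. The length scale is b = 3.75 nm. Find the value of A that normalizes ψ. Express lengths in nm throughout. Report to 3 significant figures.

Normalization requires ∫|ψ|² 4πr² dr = 1, integrated from 0 to ∞.
The angular integral contributes 4π, leaving ∫₀^∞ r²|ψ|² dr.
With ∫₀^∞ r^4 e^(−αr) dr = 4!/α^5, with ψ = A·(1 − r/(2b))·e^(−r/(2b)), the integral evaluates to A²·[8·π·b^3].
Plugging in b = 3.75 yields A = 0.02747.

A ≈ 0.0275 nm^(-3/2)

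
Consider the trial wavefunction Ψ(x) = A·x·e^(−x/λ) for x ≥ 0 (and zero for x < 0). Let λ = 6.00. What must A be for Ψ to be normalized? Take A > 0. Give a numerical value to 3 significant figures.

Normalization requires ∫|Ψ|² dx = 1, integrated from 0 to ∞.
Recall ∫₀^∞ x^m e^(−x/β) dx = m!·β^(m+1), ∫|Ψ|² dx = A²·(λ^3/4).
Setting this equal to 1 gives A² = 1/(λ^3/4).
Substituting λ = 6.00 gives A² = 0.01852, so A = 0.1361.

A ≈ 0.136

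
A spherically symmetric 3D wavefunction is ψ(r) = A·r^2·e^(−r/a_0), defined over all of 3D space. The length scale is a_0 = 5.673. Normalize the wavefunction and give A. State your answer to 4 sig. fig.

A ≈ 0.0002735

Require ∫ |ψ|² 4πr² dr = 1 over the whole domain.
(Spherical symmetry: dV = 4πr² dr.)
∫|ψ|² 4πr² dr = A²·(45·π·a_0^7/2).
Hence A² = 1/[45·π·a_0^7/2].
Substituting a_0 = 5.673 gives A² = 7.4813E-8, so A = 0.00027352.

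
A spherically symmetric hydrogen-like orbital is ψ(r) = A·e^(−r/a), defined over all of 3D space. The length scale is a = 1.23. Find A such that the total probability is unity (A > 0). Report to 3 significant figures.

A ≈ 0.414

The normalization condition is ∫|ψ|² 4πr² dr = 1 from 0 to ∞.
The angular integral contributes 4π, leaving ∫₀^∞ r²|ψ|² dr.
Recall ∫₀^∞ r^m e^(−r/β) dr = m!·β^(m+1), carrying out the integral gives A² · π·a^3.
Hence A² = 1/[π·a^3].
Plugging in a = 1.23 yields A = 0.4136.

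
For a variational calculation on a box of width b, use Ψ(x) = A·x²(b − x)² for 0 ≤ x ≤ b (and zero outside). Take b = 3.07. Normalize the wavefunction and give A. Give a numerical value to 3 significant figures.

A ≈ 0.161

Require ∫ |Ψ|² dx = 1 over the whole domain.
Carrying out the integral gives A² · b^9/630.
Setting this equal to 1 gives A² = 1/(b^9/630).
Plugging in b = 3.07 yields A = 0.1613.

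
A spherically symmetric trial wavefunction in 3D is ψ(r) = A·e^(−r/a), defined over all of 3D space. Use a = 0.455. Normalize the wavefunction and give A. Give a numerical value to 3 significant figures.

A ≈ 1.84

Require ∫ |ψ|² 4πr² dr = 1 over the whole domain.
Recall ∫₀^∞ r^m e^(−r/β) dr = m!·β^(m+1), carrying out the integral gives A² · π·a^3.
Setting this equal to 1 gives A² = 1/(π·a^3).
Plugging in a = 0.455 yields A = 1.838.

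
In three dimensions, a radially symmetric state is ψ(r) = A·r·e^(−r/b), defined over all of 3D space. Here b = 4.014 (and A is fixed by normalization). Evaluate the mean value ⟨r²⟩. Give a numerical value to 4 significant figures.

⟨r^2⟩ ≈ 120.8

⟨r²⟩ = ∫ r^2 |ψ|² 4πr² dr over the full domain.
The ratio of the moment integral to the normalization integral gives ⟨r²⟩ = 15·b^2/2.
With b = 4.014, ⟨r^2⟩ = 120.84.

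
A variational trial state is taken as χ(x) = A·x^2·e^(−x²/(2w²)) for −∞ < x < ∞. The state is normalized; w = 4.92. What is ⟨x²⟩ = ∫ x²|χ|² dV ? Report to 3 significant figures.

⟨x^2⟩ ≈ 60.5

The expectation value is the |χ|²-weighted average of x^2: ∫ x^2|χ|² dx.
Differentiating ∫e^(−αx²) dx = √(π/α) under α to get the higher moments, evaluating both integrals, ⟨x²⟩ = 5·w^2/2.
With w = 4.92, ⟨x^2⟩ = 60.52.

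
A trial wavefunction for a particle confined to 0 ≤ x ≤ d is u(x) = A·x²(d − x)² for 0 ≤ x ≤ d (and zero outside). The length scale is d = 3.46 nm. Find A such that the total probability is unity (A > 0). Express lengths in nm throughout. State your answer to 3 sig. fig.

Require ∫ |u|² dx = 1 over the whole domain.
Expanding the polynomial and integrating term by term, with u = A·x²(d − x)², the integral evaluates to A²·[d^9/630].
Setting this equal to 1 gives A² = 1/(d^9/630).
With d = 3.46: A² = 0.008865 and A = 0.09415.

A ≈ 0.0942 nm^(-9/2)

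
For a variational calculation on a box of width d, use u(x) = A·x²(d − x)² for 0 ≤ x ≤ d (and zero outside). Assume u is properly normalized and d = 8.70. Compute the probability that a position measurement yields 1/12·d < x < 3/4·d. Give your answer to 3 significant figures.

|u|² is the probability density, so P = ∫_{1/12·d}^{3/4·d} |u|² dx.
Since A² = 1/(d^9/630), this is the region integral divided by the full normalization integral.
In terms of t = x/d (A² and the length scale cancel between numerator and denominator), P = [∫_{1/12}^{3/4} t^4·(1 - t)^4 dt] / [∫_{0}^{1} t^4·(1 - t)^4 dt].
Using ∫ t^4·(1 - t)^4 dt = t^5·(70·t^4 - 315·t^3 + 540·t^2 - 420·t + 126)/630, the numerator is ≈ 0.0015090 and the denominator is 1/630.
This works out to P = 0.9507.

P ≈ 0.951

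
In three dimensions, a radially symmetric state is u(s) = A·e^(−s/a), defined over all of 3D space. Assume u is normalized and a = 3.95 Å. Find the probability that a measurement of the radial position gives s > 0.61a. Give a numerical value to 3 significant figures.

P ≈ 0.875

P = ∫ |u|² 4πs² ds over s > 0.61a.
The full normalization integral is A²·[π·a^3] = 1, fixing A².
Substituting t = s/a, A², 4π and the length scale all cancel in the ratio: P = ∫_{0.61}^{∞} t^2·e^(-2·t) dt / ∫_{0}^{∞} t^2·e^(-2·t) dt.
An antiderivative of t^2·e^(-2·t) is -(2·t^2 + 2·t + 1)·e^(-2·t)/4; evaluating from 0.61 to ∞ gives ≈ 0.21878, while the full integral is 1/4.
Taking the ratio yields P = 0.8751.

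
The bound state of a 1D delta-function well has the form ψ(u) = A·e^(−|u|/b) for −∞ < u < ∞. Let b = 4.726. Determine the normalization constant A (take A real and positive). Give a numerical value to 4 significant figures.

A ≈ 0.4600

We need A² ∫|f|² du = 1, taking the integral from −∞ to ∞.
With ∫₀^∞ u^0 e^(−αu) du = 0!/α^1, ∫|ψ|² du = A²·(b).
Hence A² = 1/[b].
Plugging in b = 4.726 yields A = 0.46000.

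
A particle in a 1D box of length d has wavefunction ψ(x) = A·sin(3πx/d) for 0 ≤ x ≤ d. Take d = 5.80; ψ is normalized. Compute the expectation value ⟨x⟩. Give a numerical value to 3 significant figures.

The expectation value is the |ψ|²-weighted average of x: ∫ x|ψ|² dx.
With ∫₀^d sin²(nπx/d) dx = d/2, since the A² factors cancel between numerator and denominator, ⟨x⟩ = d/2.
Putting d = 5.80 gives 2.900.

⟨x⟩ ≈ 2.90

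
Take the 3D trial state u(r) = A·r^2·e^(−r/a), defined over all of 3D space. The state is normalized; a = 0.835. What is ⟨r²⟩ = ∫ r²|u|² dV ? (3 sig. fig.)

⟨r^2⟩ ≈ 9.76

By definition ⟨r²⟩ = ∫ r^2 |u(r)|² 4πr² dr.
The ratio of the moment integral to the normalization integral gives ⟨r²⟩ = 14·a^2.
With a = 0.835, ⟨r^2⟩ = 9.761.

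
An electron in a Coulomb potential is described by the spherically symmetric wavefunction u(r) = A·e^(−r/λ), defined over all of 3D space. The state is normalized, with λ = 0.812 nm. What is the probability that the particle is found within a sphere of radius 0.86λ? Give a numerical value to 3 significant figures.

P ≈ 0.248

With dV = 4πr²dr, the probability is ∫|u|² dV over r ≤ 0.86λ.
Normalization gives A² = 1/(π·λ^3).
In terms of t = r/λ (A², 4π and the length scale all cancel between numerator and denominator), P = [∫_{0}^{0.86} t^2·e^(-2·t) dt] / [∫_{0}^{∞} t^2·e^(-2·t) dt].
With ∫ t^2·e^(-2·t) dt = -(2·t^2 + 2·t + 1)·e^(-2·t)/4 + C, the region integral is 1/4 - 5249·e^(-43/25)/5000 and the full one is 1/4.
The region integral divided by the full integral gives P = 0.2481.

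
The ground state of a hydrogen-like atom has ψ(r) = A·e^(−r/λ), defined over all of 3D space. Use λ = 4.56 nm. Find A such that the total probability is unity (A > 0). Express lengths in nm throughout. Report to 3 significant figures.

Normalization requires ∫|ψ|² 4πr² dr = 1, integrated from 0 to ∞.
Using ∫₀^∞ rⁿ e^(−αr) dr = n!/αⁿ⁺¹, the integral (without the A² prefactor) comes out to π·λ^3.
Plugging in λ = 4.56 yields A = 0.05794.

A ≈ 0.0579 nm^(-3/2)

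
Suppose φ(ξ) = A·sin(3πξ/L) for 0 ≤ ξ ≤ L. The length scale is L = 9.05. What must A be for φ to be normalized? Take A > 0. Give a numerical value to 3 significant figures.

A ≈ 0.470

Require ∫ |φ|² dξ = 1 over the whole domain.
With ∫₀^L sin²(nπξ/L) dξ = L/2, ∫|φ|² dξ = A²·(L/2).
Plugging in L = 9.05 yields A = 0.4701.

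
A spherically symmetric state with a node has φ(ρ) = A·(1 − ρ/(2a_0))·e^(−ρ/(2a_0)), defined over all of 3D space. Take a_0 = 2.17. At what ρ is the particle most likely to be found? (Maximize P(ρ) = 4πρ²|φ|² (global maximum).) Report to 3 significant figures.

The maximum of P(ρ) = 4πρ²|φ|² occurs where its derivative vanishes.
Solving yields ρ = a_0·(√(5) + 3).
With a_0 = 2.17, the most probable radial distance is 11.36.

ρ ≈ 11.4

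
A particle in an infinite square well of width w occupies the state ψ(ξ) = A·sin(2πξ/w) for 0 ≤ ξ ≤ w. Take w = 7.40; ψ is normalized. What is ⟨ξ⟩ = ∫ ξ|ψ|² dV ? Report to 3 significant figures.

⟨ξ⟩ ≈ 3.70

By definition ⟨ξ⟩ = ∫ ξ |ψ(ξ)|² dξ.
With ∫₀^w sin²(nπξ/w) dξ = w/2, since the A² factors cancel between numerator and denominator, ⟨ξ⟩ = w/2.
Putting w = 7.40 gives 3.700.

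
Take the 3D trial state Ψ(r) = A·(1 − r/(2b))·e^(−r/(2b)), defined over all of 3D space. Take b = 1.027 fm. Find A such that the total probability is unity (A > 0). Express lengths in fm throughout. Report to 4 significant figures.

A ≈ 0.1917 fm^(-3/2)

Require ∫ |Ψ|² 4πr² dr = 1 over the whole domain.
∫|Ψ|² 4πr² dr = A²·(8·π·b^3).
Hence A² = 1/[8·π·b^3].
With b = 1.027: A² = 0.036732 and A = 0.19166.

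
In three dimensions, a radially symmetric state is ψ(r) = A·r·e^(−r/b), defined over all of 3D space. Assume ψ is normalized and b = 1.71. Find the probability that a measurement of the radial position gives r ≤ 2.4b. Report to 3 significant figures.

P ≈ 0.524

Integrate the radial probability density 4πr²|ψ|² over r ≤ 2.4b.
Normalization gives A² = 1/(3·π·b^5).
Let u = r/b; then A², 4π and the length scale all cancel, so P = ∫_{0}^{2.4} u^4·e^(-2·u) du ÷ ∫_{0}^{∞} u^4·e^(-2·u) du.
Using ∫ u^4·e^(-2·u) du = -(u^4/2 + u^3 + 3·u^2/2 + 3·u/2 + 3/4)·e^(-2·u), the numerator is ≈ 0.39281 and the denominator is 3/4.
The region integral divided by the full integral gives P = 0.5237.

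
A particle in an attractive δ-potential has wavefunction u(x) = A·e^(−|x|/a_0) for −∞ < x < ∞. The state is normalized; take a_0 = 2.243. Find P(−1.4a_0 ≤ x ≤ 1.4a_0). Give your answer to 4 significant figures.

|u|² is the probability density, so P = ∫_{−1.4a_0}^{1.4a_0} |u|² dx.
Since A² = 1/(a_0), this is the region integral divided by the full normalization integral.
By symmetry take twice the x ≥ 0 contribution in numerator and denominator; the 2's cancel. Substituting t = x/a_0, A² and the length scale cancel in the ratio: P = ∫_{0}^{1.4} e^(-2·t) dt / ∫_{0}^{∞} e^(-2·t) dt.
An antiderivative of e^(-2·t) is -e^(-2·t)/2; evaluating from 0 to 1.4 gives 1/2 - e^(-14/5)/2, while the full integral is 1/2.
Evaluating gives P = 0.93919.

P ≈ 0.9392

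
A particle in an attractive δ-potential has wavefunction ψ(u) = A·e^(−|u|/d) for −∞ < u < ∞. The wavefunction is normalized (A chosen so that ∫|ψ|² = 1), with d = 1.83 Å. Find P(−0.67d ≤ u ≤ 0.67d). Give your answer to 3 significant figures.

P = ∫_{−0.67d}^{0.67d} |ψ(u)|² du.
Since A² = 1/(d), this is the region integral divided by the full normalization integral.
Both integrals are even about u = 0, so only the u ≥ 0 halves are needed (the factors of 2 cancel). In terms of t = u/d (A² and the length scale cancel between numerator and denominator), P = [∫_{0}^{0.67} e^(-2·t) dt] / [∫_{0}^{∞} e^(-2·t) dt].
With ∫ e^(-2·t) dt = -e^(-2·t)/2 + C, the region integral is 1/2 - e^(-67/50)/2 and the full one is 1/2.
Taking the ratio, P = 0.7382.

P ≈ 0.738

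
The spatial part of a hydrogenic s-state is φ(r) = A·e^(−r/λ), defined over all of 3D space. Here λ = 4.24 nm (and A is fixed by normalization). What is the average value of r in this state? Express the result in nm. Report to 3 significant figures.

⟨r⟩ ≈ 6.36 nm

The expectation value is the |φ|²-weighted average of r: ∫ r|φ|² 4πr² dr.
With ∫₀^∞ r^3 e^(−αr) dr = 3!/α^4, since the A² factors cancel between numerator and denominator, ⟨r⟩ = 3·λ/2.
With λ = 4.24, ⟨r⟩ = 6.360.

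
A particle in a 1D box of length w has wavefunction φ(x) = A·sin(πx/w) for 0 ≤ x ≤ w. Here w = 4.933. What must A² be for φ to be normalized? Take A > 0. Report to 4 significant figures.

A^2 ≈ 0.4054

Normalization requires ∫|φ|² dx = 1, integrated from 0 to w.
Using sin²θ = (1 − cos 2θ)/2, carrying out the integral gives A² · w/2.
So A² = (w/2)^(−1).
Substituting w = 4.933 gives A² = 0.40543, so A = 0.63674.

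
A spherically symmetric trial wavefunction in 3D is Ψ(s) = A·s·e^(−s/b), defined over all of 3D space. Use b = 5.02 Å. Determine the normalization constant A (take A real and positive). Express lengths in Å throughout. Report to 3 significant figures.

Normalization requires ∫|Ψ|² 4πs² ds = 1, integrated from 0 to ∞.
Using ∫₀^∞ sⁿ e^(−αs) ds = n!/αⁿ⁺¹, ∫|Ψ|² 4πs² ds = A²·(3·π·b^5).
So A² = (3·π·b^5)^(−1).
Substituting b = 5.02 gives A² = 0.00003328, so A = 0.005769.

A ≈ 0.00577 Å^(-5/2)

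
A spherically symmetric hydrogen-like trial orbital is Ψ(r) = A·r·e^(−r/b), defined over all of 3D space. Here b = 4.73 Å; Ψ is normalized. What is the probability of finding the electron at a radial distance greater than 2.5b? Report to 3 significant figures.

Integrate the radial probability density 4πr²|Ψ|² over r > 2.5b.
A² is fixed by ∫₀^∞ 4πr²|Ψ|² dr = 1, i.e. A² = (3·π·b^5)^(−1).
Substituting u = r/b, A², 4π and the length scale all cancel in the ratio: P = ∫_{2.5}^{∞} u^4·e^(-2·u) du / ∫_{0}^{∞} u^4·e^(-2·u) du.
Using ∫ u^4·e^(-2·u) du = -(u^4/2 + u^3 + 3·u^2/2 + 3·u/2 + 3/4)·e^(-2·u), the numerator is 1569·e^(-5)/32 and the denominator is 3/4.
The region integral divided by the full integral gives P = 0.4405.

P ≈ 0.440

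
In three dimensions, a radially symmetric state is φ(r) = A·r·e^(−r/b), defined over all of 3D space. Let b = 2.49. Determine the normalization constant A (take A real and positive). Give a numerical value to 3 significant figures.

We need A² ∫|f|² 4πr² dr = 1, taking the integral from 0 to ∞.
With ∫₀^∞ r^4 e^(−αr) dr = 4!/α^5, carrying out the integral gives A² · 3·π·b^5.
With b = 2.49: A² = 0.001108 and A = 0.03329.

A ≈ 0.0333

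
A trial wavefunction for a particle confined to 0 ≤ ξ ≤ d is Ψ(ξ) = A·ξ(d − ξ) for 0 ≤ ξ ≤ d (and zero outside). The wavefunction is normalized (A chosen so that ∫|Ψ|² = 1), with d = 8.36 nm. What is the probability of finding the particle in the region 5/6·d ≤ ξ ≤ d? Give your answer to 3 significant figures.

P ≈ 0.0355

P = ∫_{5/6·d}^{d} |Ψ(ξ)|² dξ.
Since A² = 1/(d^5/30), this is the region integral divided by the full normalization integral.
Substituting u = ξ/d, A² and the length scale cancel in the ratio: P = ∫_{5/6}^{1} u^2·(1 - u)^2 du / ∫_{0}^{1} u^2·(1 - u)^2 du.
An antiderivative of u^2·(1 - u)^2 is u^3·(6·u^2 - 15·u + 10)/30; evaluating from 5/6 to 1 gives ≈ 0.0011831, while the full integral is 1/30.
Evaluating gives P = 23/648.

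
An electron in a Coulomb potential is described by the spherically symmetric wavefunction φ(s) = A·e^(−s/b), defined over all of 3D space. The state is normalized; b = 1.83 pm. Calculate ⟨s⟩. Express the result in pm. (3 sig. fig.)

⟨s⟩ ≈ 2.75 pm

⟨s⟩ = ∫ s |φ|² 4πs² ds over the full domain.
Since the A² factors cancel between numerator and denominator, ⟨s⟩ = 3·b/2.
With b = 1.83, ⟨s⟩ = 2.745.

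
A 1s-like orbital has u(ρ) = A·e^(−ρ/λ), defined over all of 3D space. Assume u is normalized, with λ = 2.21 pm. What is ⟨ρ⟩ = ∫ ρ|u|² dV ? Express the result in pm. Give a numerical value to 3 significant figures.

The expectation value is the |u|²-weighted average of ρ: ∫ ρ|u|² 4πρ² dρ.
Using ∫₀^∞ ρⁿ e^(−αρ) dρ = n!/αⁿ⁺¹, since the A² factors cancel between numerator and denominator, ⟨ρ⟩ = 3·λ/2.
Putting λ = 2.21 gives 3.315.

⟨ρ⟩ ≈ 3.32 pm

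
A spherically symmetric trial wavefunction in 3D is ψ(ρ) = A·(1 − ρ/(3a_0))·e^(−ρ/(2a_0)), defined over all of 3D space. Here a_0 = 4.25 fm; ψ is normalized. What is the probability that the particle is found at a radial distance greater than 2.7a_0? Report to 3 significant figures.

With dV = 4πρ²dρ, the probability is ∫|ψ|² dV over ρ > 2.7a_0.
A² is fixed by ∫₀^∞ 4πρ²|ψ|² dρ = 1, i.e. A² = (8·π·a_0^3/3)^(−1).
Let u = ρ/a_0; then A², 4π and the length scale all cancel, so P = ∫_{2.7}^{∞} u^2·(1 - u/3)^2·e^(-u) du ÷ ∫_{0}^{∞} u^2·(1 - u/3)^2·e^(-u) du.
An antiderivative of u^2·(1 - u/3)^2·e^(-u) is (-u^4 + 2·u^3 - 3·u^2 - 6·u - 6)·e^(-u)/9; evaluating from 2.7 to ∞ gives ≈ 0.43197, while the full integral is 2/3.
Taking the ratio yields P = 0.6480.

P ≈ 0.648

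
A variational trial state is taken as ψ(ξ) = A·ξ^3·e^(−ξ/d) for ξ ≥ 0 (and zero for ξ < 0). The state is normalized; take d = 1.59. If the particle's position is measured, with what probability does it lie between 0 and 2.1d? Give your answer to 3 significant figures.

P ≈ 0.133

The probability is P = ∫ |ψ|² dξ over [0, 2.1d].
With A² fixed by ∫|ψ|² = 1, i.e. A² = (45·d^7/8)^(−1), substitute and integrate.
In terms of u = ξ/d (A² and the length scale cancel between numerator and denominator), P = [∫_{0}^{2.1} u^6·e^(-2·u) du] / [∫_{0}^{∞} u^6·e^(-2·u) du].
An antiderivative of u^6·e^(-2·u) is -(4·u^6 + 12·u^5 + 30·u^4 + 60·u^3 + 90·u^2 + 90·u + 45)·e^(-2·u)/8; evaluating from 0 to 2.1 gives ≈ 0.74552, while the full integral is 45/8.
Taking the ratio, P = 0.1325.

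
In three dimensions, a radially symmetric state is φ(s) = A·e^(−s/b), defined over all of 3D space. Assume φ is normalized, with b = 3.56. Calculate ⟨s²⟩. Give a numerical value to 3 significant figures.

⟨s^2⟩ ≈ 38.0

The expectation value is the |φ|²-weighted average of s^2: ∫ s^2|φ|² 4πs² ds.
Recall ∫₀^∞ s^m e^(−s/β) ds = m!·β^(m+1), since the A² factors cancel between numerator and denominator, ⟨s²⟩ = 3·b^2.
With b = 3.56, ⟨s^2⟩ = 38.02.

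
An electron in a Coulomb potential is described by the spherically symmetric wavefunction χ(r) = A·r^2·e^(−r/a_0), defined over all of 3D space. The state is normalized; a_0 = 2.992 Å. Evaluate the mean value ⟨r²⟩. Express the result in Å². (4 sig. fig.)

⟨r^2⟩ ≈ 125.3 Å^2

The expectation value is the |χ|²-weighted average of r^2: ∫ r^2|χ|² 4πr² dr.
Using ∫₀^∞ rⁿ e^(−αr) dr = n!/αⁿ⁺¹, since the A² factors cancel between numerator and denominator, ⟨r²⟩ = 14·a_0^2.
Putting a_0 = 2.992 gives 125.33.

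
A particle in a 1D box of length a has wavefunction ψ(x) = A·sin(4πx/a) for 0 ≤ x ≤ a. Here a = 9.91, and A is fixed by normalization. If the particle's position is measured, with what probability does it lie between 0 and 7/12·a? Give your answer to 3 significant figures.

P ≈ 0.549

P = ∫_{0}^{7/12·a} |ψ(x)|² dx.
Since A² = 1/(a/2), this is the region integral divided by the full normalization integral.
Let u = x/a; then A² and the length scale cancel, so P = ∫_{0}^{7/12} sin(4·π·u)^2 du ÷ ∫_{0}^{1} sin(4·π·u)^2 du.
With ∫ sin(4·π·u)^2 du = u/2 - sin(4·π·u)·cos(4·π·u)/(8·π) + C, the region integral is -√(3)/(32·π) + 7/24 and the full one is 1/2.
The result is P = -√(3)/(16·π) + 7/12.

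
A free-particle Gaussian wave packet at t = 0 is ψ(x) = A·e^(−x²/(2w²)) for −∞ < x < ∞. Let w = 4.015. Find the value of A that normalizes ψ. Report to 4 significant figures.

A ≈ 0.3749

We need A² ∫|f|² dx = 1, taking the integral from −∞ to ∞.
Differentiating ∫e^(−αx²) dx = √(π/α) under α to get the higher moments, with ψ = A·e^(−x²/(2w²)), the integral evaluates to A²·[√(π)·w].
So A² = (√(π)·w)^(−1).
Plugging in w = 4.015 yields A = 0.37486.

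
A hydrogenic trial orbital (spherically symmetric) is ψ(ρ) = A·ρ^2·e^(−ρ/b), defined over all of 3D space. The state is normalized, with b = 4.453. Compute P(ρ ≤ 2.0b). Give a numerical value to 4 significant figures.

P ≈ 0.1107

P = ∫ |ψ|² 4πρ² dρ over ρ ≤ 2.0b.
Normalization gives A² = 1/(45·π·b^7/2).
In terms of u = ρ/b (A², 4π and the length scale all cancel between numerator and denominator), P = [∫_{0}^{2.0} u^6·e^(-2·u) du] / [∫_{0}^{∞} u^6·e^(-2·u) du].
An antiderivative of u^6·e^(-2·u) is -(4·u^6 + 12·u^5 + 30·u^4 + 60·u^3 + 90·u^2 + 90·u + 45)·e^(-2·u)/8; evaluating from 0 to 2.0 gives 45/8 - 2185·e^(-4)/8, while the full integral is 45/8.
This evaluates to P = 0.11067.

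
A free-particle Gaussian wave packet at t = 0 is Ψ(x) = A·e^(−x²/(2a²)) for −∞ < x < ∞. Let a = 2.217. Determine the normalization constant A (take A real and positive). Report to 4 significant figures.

Require ∫ |Ψ|² dx = 1 over the whole domain.
Using the Gaussian integral ∫_{−∞}^{∞} e^(−αx²) dx = √(π/α), ∫|Ψ|² dx = A²·(√(π)·a).
Hence A² = 1/[√(π)·a].
With a = 2.217: A² = 0.25448 and A = 0.50446.

A ≈ 0.5045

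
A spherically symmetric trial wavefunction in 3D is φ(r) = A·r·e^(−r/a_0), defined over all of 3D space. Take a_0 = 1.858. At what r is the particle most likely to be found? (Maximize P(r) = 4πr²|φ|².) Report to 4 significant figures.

r ≈ 3.716

The maximum of P(r) = 4πr²|φ|² occurs where its derivative vanishes.
Solving yields r = 2·a_0.
With a_0 = 1.858, the most probable radial distance is 3.7160.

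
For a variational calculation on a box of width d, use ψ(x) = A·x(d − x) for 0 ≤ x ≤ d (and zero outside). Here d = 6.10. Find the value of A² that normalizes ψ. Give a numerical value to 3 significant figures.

The normalization condition is ∫|ψ|² dx = 1 from 0 to d.
The integral (without the A² prefactor) comes out to d^5/30.
Hence A² = 1/[d^5/30].
Substituting d = 6.10 gives A² = 0.003552, so A = 0.05960.

A^2 ≈ 0.00355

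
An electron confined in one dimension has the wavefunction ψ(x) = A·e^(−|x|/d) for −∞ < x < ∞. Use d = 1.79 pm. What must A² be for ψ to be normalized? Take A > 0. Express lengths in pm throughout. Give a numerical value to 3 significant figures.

We need A² ∫|f|² dx = 1, taking the integral from −∞ to ∞.
Recall ∫₀^∞ x^m e^(−x/β) dx = m!·β^(m+1), the integral (without the A² prefactor) comes out to d.
Plugging in d = 1.79 yields A = 0.7474.

A^2 ≈ 0.559 pm^(-1)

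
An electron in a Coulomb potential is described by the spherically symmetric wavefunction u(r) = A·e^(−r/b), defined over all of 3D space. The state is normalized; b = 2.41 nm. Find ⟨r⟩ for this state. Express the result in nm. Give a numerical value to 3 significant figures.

⟨r⟩ = ∫ r |u|² 4πr² dr over the full domain.
Since the A² factors cancel between numerator and denominator, ⟨r⟩ = 3·b/2.
With b = 2.41, ⟨r⟩ = 3.615.

⟨r⟩ ≈ 3.62 nm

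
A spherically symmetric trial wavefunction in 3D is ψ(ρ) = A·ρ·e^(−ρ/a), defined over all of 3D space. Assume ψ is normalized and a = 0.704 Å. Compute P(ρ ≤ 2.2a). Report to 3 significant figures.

P ≈ 0.449

Integrate the radial probability density 4πρ²|ψ|² over ρ ≤ 2.2a.
Normalization gives A² = 1/(3·π·a^5).
Let u = ρ/a; then A², 4π and the length scale all cancel, so P = ∫_{0}^{2.2} u^4·e^(-2·u) du ÷ ∫_{0}^{∞} u^4·e^(-2·u) du.
With ∫ u^4·e^(-2·u) du = -(u^4/2 + u^3 + 3·u^2/2 + 3·u/2 + 3/4)·e^(-2·u) + C, the region integral is ≈ 0.33661 and the full one is 3/4.
This evaluates to P = 0.4488.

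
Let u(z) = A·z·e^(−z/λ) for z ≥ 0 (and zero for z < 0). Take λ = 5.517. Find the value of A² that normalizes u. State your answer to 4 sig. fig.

Normalization requires ∫|u|² dz = 1, integrated from 0 to ∞.
Using ∫₀^∞ zⁿ e^(−αz) dz = n!/αⁿ⁺¹, ∫|u|² dz = A²·(λ^3/4).
So A² = (λ^3/4)^(−1).
Substituting λ = 5.517 gives A² = 0.023821, so A = 0.15434.

A^2 ≈ 0.02382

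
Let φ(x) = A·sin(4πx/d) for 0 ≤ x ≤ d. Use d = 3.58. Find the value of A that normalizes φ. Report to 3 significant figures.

Normalization requires ∫|φ|² dx = 1, integrated from 0 to d.
With ∫₀^d sin²(nπx/d) dx = d/2, carrying out the integral gives A² · d/2.
Hence A² = 1/[d/2].
Plugging in d = 3.58 yields A = 0.7474.

A ≈ 0.747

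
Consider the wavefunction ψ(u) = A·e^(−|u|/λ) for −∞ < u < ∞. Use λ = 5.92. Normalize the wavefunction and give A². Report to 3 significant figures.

We need A² ∫|f|² du = 1, taking the integral from −∞ to ∞.
With ∫₀^∞ u^0 e^(−αu) du = 0!/α^1, ∫|ψ|² du = A²·(λ).
Setting this equal to 1 gives A² = 1/(λ).
Plugging in λ = 5.92 yields A = 0.4110.

A^2 ≈ 0.169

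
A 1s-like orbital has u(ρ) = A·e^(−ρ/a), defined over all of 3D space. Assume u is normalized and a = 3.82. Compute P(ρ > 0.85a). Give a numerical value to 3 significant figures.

With dV = 4πρ²dρ, the probability is ∫|u|² dV over ρ > 0.85a.
A² is fixed by ∫₀^∞ 4πρ²|u|² dρ = 1, i.e. A² = (π·a^3)^(−1).
Substituting t = ρ/a, A², 4π and the length scale all cancel in the ratio: P = ∫_{0.85}^{∞} t^2·e^(-2·t) dt / ∫_{0}^{∞} t^2·e^(-2·t) dt.
An antiderivative of t^2·e^(-2·t) is -(2·t^2 + 2·t + 1)·e^(-2·t)/4; evaluating from 0.85 to ∞ gives 829·e^(-17/10)/800, while the full integral is 1/4.
Taking the ratio yields P = 0.7572.

P ≈ 0.757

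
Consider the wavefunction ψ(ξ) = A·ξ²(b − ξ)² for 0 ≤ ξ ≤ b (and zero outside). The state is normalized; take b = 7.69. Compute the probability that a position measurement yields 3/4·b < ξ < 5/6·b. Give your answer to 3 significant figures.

P = ∫_{3/4·b}^{5/6·b} |ψ(ξ)|² dξ.
The normalization integral ∫|ψ|²dξ over the whole domain equals b^9/630·A², and A² cancels in the ratio.
Let u = ξ/b; then A² and the length scale cancel, so P = ∫_{3/4}^{5/6} u^4·(1 - u)^4 du ÷ ∫_{0}^{1} u^4·(1 - u)^4 du.
With ∫ u^4·(1 - u)^4 du = u^5·(70·u^4 - 315·u^3 + 540·u^2 - 420·u + 126)/630 + C, the region integral is ≈ 0.000063456 and the full one is 1/630.
Taking the ratio, P = 0.03998.

P ≈ 0.0400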